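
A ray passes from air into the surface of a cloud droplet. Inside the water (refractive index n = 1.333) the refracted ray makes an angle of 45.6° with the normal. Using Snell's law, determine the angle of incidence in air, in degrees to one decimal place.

Snell: sin θ_i = n · sin θ_r = 1.333 × sin 45.6° = 1.333 × 0.7145 = 0.9524.
θ_i = arcsin(0.9524) = 72.25°.

72.2°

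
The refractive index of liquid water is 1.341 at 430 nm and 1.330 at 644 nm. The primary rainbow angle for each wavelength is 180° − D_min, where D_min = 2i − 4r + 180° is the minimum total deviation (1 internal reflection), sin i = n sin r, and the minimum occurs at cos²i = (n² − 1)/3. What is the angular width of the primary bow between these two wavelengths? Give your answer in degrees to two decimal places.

At 430 nm (n = 1.341): cos²i = 0.26609 → i = 58.946°, r = 39.705°, D_min = 139.071°, rainbow angle = 40.929°.
At 644 nm (n = 1.330): cos²i = 0.25630 → i = 59.585°, r = 40.422°, D_min = 137.484°, rainbow angle = 42.516°.
Angular width = |40.929° − 42.516°| = 1.588°.

1.59°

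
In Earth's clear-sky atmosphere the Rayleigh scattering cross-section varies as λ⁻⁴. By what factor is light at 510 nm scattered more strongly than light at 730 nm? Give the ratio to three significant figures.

Rayleigh scattering ∝ λ⁻⁴, so the ratio of coefficients is the inverse fourth power of the wavelength ratio.
σ(510)/σ(730) = (730/510)⁴ = (1.4314)⁴ = 4.198.

4.20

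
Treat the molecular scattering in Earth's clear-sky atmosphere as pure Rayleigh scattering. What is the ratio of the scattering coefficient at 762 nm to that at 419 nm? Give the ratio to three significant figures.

Rayleigh scattering ∝ λ⁻⁴, so the ratio of coefficients is the inverse fourth power of the wavelength ratio.
σ(762)/σ(419) = (419/762)⁴ = (0.5499)⁴ = 0.09142.

0.0914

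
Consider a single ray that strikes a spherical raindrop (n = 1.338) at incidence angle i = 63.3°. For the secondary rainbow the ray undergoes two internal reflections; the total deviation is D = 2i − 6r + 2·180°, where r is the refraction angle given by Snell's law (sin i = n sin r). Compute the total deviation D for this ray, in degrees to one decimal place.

235.3°

sin r = sin 63.3° / 1.338 = 0.8934/1.338 = 0.6677; r = 41.89°.
D = 2·63.3° − 6·41.89° + 2·180° = 126.60° − 251.33° + 360° = 235.27°.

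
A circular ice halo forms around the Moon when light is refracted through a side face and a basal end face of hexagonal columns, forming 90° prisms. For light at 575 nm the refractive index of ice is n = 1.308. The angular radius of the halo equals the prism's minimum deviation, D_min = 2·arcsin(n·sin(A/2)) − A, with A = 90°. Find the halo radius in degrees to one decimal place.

45.3°

n·sin(A/2) = 1.308 × sin 45° = 1.308 × 0.7071 = 0.9249.
D_min = 2·arcsin(0.9249) − 90° = 2 × 67.653° − 90° = 45.305°.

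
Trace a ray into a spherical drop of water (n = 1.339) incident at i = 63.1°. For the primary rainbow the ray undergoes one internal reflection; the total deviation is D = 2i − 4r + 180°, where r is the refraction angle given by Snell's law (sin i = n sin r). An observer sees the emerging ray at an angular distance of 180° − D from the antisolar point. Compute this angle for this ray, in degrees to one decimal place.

sin r = sin 63.1° / 1.339 = 0.8918/1.339 = 0.6660; r = 41.76°.
D = 2·63.1° − 4·41.76° + 180° = 126.20° − 167.04° + 180° = 139.16°.
Angle from antisolar point = 180° − D = 40.84°.

40.8°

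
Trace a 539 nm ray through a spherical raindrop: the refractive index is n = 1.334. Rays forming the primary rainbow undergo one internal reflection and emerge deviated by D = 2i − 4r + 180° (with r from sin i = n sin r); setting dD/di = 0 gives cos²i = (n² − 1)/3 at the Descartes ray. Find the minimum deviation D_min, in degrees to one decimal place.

cos²i = (1.77956 − 1)/3 = 0.25985; i = arccos(0.50976) = 59.352°.
sin r = sin 59.352°/1.334 = 0.64492; r = 40.159°.
D_min = 2·59.352° − 4·40.159° + 180° = 138.067°.

138.1°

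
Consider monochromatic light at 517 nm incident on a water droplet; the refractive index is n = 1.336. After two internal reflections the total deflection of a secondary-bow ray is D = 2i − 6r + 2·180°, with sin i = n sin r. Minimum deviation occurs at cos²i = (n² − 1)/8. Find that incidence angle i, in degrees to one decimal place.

71.7°

cos²i = (1.336² − 1)/8 = (1.78490 − 1)/8 = 0.09811.
cos i = 0.31323, so i = 71.746°.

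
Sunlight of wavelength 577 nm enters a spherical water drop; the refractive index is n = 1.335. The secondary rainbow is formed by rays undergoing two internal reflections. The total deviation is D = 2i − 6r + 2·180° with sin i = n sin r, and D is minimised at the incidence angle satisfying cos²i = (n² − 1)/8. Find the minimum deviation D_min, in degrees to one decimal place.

231.4°

cos²i = (1.78222 − 1)/8 = 0.09778; i = arccos(0.31269) = 71.778°.
sin r = sin 71.778°/1.335 = 0.71150; r = 45.357°.
D_min = 2·71.778° − 6·45.357° + 360° = 231.414°.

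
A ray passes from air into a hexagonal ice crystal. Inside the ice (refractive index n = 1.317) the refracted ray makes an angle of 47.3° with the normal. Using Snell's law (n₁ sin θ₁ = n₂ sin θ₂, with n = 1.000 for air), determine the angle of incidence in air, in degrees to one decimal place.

75.4°

Snell: sin θ_i = n · sin θ_r = 1.317 × sin 47.3° = 1.317 × 0.7349 = 0.9679.
θ_i = arcsin(0.9679) = 75.44°.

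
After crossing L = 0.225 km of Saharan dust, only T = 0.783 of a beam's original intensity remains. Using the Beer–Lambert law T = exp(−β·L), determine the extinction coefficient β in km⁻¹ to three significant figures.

1.09 km⁻¹

Beer–Lambert: T = exp(−βL) ⇒ β = −ln(T)/L = −ln(0.783)/0.225 = 0.2446/0.225 = 1.087 km⁻¹.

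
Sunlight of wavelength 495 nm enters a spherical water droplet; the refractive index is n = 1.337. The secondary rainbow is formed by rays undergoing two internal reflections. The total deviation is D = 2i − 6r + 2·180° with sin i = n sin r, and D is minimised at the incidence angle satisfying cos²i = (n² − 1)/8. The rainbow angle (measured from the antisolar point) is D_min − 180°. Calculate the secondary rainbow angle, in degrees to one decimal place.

51.9°

cos²i = (1.78757 − 1)/8 = 0.09845; i = arccos(0.31376) = 71.714°.
sin r = sin 71.714°/1.337 = 0.71017; r = 45.249°.
D_min = 2·71.714° − 6·45.249° + 360° = 231.934°.
Rainbow angle = D_min − 180° = 51.934°.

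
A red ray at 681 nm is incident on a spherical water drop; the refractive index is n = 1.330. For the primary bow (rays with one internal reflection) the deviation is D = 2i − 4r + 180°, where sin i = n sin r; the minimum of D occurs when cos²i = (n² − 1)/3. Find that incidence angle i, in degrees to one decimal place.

cos²i = (1.330² − 1)/3 = (1.76890 − 1)/3 = 0.25630.
cos i = 0.50626, so i = 59.585°.

59.6°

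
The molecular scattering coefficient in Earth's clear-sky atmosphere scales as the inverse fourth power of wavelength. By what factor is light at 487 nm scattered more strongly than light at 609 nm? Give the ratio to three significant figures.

2.45

Rayleigh scattering ∝ λ⁻⁴, so the ratio of coefficients is the inverse fourth power of the wavelength ratio.
σ(487)/σ(609) = (609/487)⁴ = (1.2505)⁴ = 2.445.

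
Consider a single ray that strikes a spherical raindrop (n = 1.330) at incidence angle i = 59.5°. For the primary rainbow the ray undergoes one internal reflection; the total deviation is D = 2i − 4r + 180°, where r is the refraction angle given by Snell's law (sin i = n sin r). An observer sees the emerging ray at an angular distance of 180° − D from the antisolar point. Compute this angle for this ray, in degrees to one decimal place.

sin r = sin 59.5° / 1.330 = 0.8616/1.330 = 0.6478; r = 40.38°.
D = 2·59.5° − 4·40.38° + 180° = 119.00° − 161.52° + 180° = 137.48°.
Angle from antisolar point = 180° − D = 42.52°.

42.5°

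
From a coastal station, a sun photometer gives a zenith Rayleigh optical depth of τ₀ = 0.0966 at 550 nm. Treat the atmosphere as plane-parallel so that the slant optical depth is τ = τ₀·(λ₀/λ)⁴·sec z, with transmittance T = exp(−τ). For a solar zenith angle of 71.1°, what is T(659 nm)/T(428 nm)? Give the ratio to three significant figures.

1.95

Airmass: sec 71.1° = 3.0872.
τ(659 nm) = 0.0966 × (550/659)⁴ × 3.0872 = 0.0966 × 0.4852 × 3.0872 = 0.1447.
τ(428 nm) = 0.0966 × (550/428)⁴ × 3.0872 = 0.0966 × 2.7269 × 3.0872 = 0.8132.
T(659)/T(428) = exp(τ_B − τ_A) = exp(0.6685) = 1.9514.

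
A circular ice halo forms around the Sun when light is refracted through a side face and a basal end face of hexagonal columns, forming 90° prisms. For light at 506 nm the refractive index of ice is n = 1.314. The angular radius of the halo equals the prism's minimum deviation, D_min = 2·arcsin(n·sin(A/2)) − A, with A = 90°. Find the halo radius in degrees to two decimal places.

n·sin(A/2) = 1.314 × sin 45° = 1.314 × 0.7071 = 0.9291.
D_min = 2·arcsin(0.9291) − 90° = 2 × 68.301° − 90° = 46.602°.

46.60°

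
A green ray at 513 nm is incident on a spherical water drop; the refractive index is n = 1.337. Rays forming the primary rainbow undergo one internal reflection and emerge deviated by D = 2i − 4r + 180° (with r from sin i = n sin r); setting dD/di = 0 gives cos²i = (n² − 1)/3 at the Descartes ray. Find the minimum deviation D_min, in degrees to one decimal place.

138.5°

cos²i = (1.78757 − 1)/3 = 0.26252; i = arccos(0.51237) = 59.178°.
sin r = sin 59.178°/1.337 = 0.64231; r = 39.964°.
D_min = 2·59.178° − 4·39.964° + 180° = 138.500°.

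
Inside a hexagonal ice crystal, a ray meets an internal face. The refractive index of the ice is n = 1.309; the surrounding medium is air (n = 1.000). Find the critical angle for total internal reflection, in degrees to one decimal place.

sin θ_c = n_air / n = 1.000 / 1.309 = 0.7639.
θ_c = arcsin(0.7639) = 49.81°.

49.8°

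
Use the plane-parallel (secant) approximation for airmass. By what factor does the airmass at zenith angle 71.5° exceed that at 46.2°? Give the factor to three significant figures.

X(71.5°)/X(46.2°) = sec 71.5° / sec 46.2° = cos 46.2° / cos 71.5° = 0.6921/0.3173 = 2.1813.

2.18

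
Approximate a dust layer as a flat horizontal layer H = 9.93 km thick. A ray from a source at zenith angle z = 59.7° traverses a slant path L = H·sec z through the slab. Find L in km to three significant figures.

19.7 km

sec z = 1/cos 59.7° = 1.9821.
L = 9.93 × 1.9821 = 19.682 km.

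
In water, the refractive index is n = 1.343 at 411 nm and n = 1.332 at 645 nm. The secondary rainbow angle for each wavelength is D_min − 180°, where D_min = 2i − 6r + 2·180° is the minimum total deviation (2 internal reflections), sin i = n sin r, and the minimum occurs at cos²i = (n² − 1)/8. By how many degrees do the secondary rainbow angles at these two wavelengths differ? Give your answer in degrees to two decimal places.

At 411 nm (n = 1.343): cos²i = 0.10046 → i = 71.522°, r = 44.928°, D_min = 233.478°, rainbow angle = 53.478°.
At 645 nm (n = 1.332): cos²i = 0.09678 → i = 71.875°, r = 45.520°, D_min = 230.628°, rainbow angle = 50.628°.
Angular width = |53.478° − 50.628°| = 2.849°.

2.85°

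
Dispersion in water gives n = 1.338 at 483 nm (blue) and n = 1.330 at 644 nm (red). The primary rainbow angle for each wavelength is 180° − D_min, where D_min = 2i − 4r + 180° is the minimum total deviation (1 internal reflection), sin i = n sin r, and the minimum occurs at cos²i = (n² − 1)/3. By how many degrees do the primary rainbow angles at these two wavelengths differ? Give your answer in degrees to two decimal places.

1.16°

At 483 nm (n = 1.338): cos²i = 0.26341 → i = 59.120°, r = 39.899°, D_min = 138.643°, rainbow angle = 41.357°.
At 644 nm (n = 1.330): cos²i = 0.25630 → i = 59.585°, r = 40.422°, D_min = 137.484°, rainbow angle = 42.516°.
Angular width = |41.357° − 42.516°| = 1.160°.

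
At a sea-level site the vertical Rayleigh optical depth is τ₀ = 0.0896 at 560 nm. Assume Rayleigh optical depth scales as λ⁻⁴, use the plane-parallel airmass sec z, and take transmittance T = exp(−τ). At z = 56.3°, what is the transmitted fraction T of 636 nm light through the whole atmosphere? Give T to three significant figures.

sec 56.3° = 1.8023.
τ = 0.0896 × (560/636)⁴ × 1.8023 = 0.0896 × 0.6011 × 1.8023 = 0.0971.
T = exp(−0.0971) = 0.9075.

0.907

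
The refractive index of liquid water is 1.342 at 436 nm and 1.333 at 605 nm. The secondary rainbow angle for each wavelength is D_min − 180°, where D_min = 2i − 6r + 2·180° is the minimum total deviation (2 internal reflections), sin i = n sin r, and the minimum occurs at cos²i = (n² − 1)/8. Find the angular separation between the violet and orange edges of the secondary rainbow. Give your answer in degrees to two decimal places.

2.33°

At 436 nm (n = 1.342): cos²i = 0.10012 → i = 71.554°, r = 44.981°, D_min = 233.222°, rainbow angle = 53.222°.
At 605 nm (n = 1.333): cos²i = 0.09711 → i = 71.843°, r = 45.466°, D_min = 230.891°, rainbow angle = 50.891°.
Angular width = |53.222° − 50.891°| = 2.331°.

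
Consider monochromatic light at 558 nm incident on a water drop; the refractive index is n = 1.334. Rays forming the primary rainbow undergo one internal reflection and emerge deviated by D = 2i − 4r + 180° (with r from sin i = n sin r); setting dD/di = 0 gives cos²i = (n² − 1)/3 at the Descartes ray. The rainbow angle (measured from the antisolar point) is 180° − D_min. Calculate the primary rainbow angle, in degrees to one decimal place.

cos²i = (1.77956 − 1)/3 = 0.25985; i = arccos(0.50976) = 59.352°.
sin r = sin 59.352°/1.334 = 0.64492; r = 40.159°.
D_min = 2·59.352° − 4·40.159° + 180° = 138.067°.
Rainbow angle = 180° − D_min = 41.933°.

41.9°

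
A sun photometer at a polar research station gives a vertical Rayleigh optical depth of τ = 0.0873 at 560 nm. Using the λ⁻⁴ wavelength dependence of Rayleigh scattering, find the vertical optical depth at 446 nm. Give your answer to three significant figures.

0.217

τ(446 nm) = τ(560 nm) × (560/446)⁴ = 0.0873 × (1.2556)⁴ = 0.0873 × 2.4855 = 0.2170.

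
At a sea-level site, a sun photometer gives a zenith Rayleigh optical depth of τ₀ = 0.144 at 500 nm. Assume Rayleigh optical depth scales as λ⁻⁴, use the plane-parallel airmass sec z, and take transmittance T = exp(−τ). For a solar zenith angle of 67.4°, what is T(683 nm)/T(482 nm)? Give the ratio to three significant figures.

Airmass: sec 67.4° = 2.6022.
τ(683 nm) = 0.144 × (500/683)⁴ × 2.6022 = 0.144 × 0.2872 × 2.6022 = 0.1076.
τ(482 nm) = 0.144 × (500/482)⁴ × 2.6022 = 0.144 × 1.1580 × 2.6022 = 0.4339.
T(683)/T(482) = exp(τ_B − τ_A) = exp(0.3263) = 1.3858.

1.39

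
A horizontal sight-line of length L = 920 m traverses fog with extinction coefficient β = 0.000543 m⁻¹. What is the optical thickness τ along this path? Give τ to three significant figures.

τ = β·L = 0.000543 × 920 = 0.4996.

0.500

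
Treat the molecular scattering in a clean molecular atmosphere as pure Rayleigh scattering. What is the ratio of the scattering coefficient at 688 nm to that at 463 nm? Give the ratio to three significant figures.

0.205

Rayleigh scattering ∝ λ⁻⁴, so the ratio of coefficients is the inverse fourth power of the wavelength ratio.
σ(688)/σ(463) = (463/688)⁴ = (0.6730)⁴ = 0.2051.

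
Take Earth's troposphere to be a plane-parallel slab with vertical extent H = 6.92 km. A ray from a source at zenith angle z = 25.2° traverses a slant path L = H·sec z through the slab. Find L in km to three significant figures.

sec z = 1/cos 25.2° = 1.1052.
L = 6.92 × 1.1052 = 7.648 km.

7.65 km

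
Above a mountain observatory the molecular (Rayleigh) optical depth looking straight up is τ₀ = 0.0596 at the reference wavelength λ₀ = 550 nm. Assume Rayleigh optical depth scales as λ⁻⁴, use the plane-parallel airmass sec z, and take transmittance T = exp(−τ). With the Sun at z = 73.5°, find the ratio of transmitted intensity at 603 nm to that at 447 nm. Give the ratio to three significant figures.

1.40

Airmass: sec 73.5° = 3.5209.
τ(603 nm) = 0.0596 × (550/603)⁴ × 3.5209 = 0.0596 × 0.6921 × 3.5209 = 0.1452.
τ(447 nm) = 0.0596 × (550/447)⁴ × 3.5209 = 0.0596 × 2.2920 × 3.5209 = 0.4810.
T(603)/T(447) = exp(τ_B − τ_A) = exp(0.3357) = 1.3990.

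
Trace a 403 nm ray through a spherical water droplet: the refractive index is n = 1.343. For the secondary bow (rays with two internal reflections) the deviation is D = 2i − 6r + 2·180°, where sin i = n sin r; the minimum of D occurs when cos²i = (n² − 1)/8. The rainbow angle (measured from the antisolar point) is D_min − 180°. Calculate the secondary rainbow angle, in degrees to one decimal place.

cos²i = (1.80365 − 1)/8 = 0.10046; i = arccos(0.31695) = 71.522°.
sin r = sin 71.522°/1.343 = 0.70621; r = 44.928°.
D_min = 2·71.522° − 6·44.928° + 360° = 233.478°.
Rainbow angle = D_min − 180° = 53.478°.

53.5°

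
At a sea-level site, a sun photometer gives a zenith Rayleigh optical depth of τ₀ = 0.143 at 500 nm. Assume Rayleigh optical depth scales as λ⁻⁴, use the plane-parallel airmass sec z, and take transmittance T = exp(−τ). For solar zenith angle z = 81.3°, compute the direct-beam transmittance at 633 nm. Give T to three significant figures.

0.692

sec 81.3° = 6.6111.
τ = 0.143 × (500/633)⁴ × 6.6111 = 0.143 × 0.3893 × 6.6111 = 0.3680.
T = exp(−0.3680) = 0.6921.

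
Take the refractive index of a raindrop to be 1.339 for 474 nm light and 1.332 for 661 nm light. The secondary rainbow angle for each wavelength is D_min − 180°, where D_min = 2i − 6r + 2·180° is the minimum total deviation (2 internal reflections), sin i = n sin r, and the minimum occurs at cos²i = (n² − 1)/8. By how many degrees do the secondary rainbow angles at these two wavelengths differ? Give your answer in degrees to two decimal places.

At 474 nm (n = 1.339): cos²i = 0.09912 → i = 71.650°, r = 45.141°, D_min = 232.451°, rainbow angle = 52.451°.
At 661 nm (n = 1.332): cos²i = 0.09678 → i = 71.875°, r = 45.520°, D_min = 230.628°, rainbow angle = 50.628°.
Angular width = |52.451° − 50.628°| = 1.823°.

1.82°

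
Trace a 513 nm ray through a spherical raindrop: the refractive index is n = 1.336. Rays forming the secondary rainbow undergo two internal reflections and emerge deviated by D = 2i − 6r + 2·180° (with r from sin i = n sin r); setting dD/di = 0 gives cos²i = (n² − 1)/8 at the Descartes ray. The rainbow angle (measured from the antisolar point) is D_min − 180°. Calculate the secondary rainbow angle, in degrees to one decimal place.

cos²i = (1.78490 − 1)/8 = 0.09811; i = arccos(0.31323) = 71.746°.
sin r = sin 71.746°/1.336 = 0.71084; r = 45.303°.
D_min = 2·71.746° − 6·45.303° + 360° = 231.674°.
Rainbow angle = D_min − 180° = 51.674°.

51.7°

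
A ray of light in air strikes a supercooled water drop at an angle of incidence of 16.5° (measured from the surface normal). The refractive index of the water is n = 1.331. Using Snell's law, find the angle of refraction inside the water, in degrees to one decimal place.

Snell: sin θ_r = sin θ_i / n = sin 16.5° / 1.331 = 0.2840 / 1.331 = 0.2134.
θ_r = arcsin(0.2134) = 12.32°.

12.3°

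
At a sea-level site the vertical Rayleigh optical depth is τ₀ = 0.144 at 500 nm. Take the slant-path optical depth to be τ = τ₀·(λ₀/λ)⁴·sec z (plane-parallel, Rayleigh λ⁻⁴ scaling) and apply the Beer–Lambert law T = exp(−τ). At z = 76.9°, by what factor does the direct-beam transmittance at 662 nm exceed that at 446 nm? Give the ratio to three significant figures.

2.22

Airmass: sec 76.9° = 4.4121.
τ(662 nm) = 0.144 × (500/662)⁴ × 4.4121 = 0.144 × 0.3254 × 4.4121 = 0.2068.
τ(446 nm) = 0.144 × (500/446)⁴ × 4.4121 = 0.144 × 1.5796 × 4.4121 = 1.0036.
T(662)/T(446) = exp(τ_B − τ_A) = exp(0.7968) = 2.2185.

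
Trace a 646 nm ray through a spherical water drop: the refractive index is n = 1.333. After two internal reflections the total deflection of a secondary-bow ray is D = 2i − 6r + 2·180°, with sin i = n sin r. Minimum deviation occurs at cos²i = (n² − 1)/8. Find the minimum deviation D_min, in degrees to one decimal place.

cos²i = (1.77689 − 1)/8 = 0.09711; i = arccos(0.31163) = 71.843°.
sin r = sin 71.843°/1.333 = 0.71283; r = 45.466°.
D_min = 2·71.843° − 6·45.466° + 360° = 230.891°.

230.9°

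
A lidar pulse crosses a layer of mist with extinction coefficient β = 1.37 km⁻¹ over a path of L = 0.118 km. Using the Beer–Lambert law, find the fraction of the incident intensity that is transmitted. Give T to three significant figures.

0.851

τ = β·L = 1.37 × 0.118 = 0.1617.
T = exp(−0.1617) = 0.8507.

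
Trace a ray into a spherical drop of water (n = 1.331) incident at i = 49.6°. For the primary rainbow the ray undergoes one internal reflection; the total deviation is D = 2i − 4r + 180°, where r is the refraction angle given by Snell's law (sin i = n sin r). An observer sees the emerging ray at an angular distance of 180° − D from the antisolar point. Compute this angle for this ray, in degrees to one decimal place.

sin r = sin 49.6° / 1.331 = 0.7615/1.331 = 0.5722; r = 34.90°.
D = 2·49.6° − 4·34.90° + 180° = 99.20° − 139.60° + 180° = 139.60°.
Angle from antisolar point = 180° − D = 40.40°.

40.4°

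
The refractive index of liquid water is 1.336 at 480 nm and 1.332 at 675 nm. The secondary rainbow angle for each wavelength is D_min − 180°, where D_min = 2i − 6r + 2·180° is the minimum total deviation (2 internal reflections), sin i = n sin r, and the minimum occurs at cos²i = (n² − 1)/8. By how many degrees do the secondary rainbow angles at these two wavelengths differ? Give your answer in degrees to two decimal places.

At 480 nm (n = 1.336): cos²i = 0.09811 → i = 71.746°, r = 45.303°, D_min = 231.674°, rainbow angle = 51.674°.
At 675 nm (n = 1.332): cos²i = 0.09678 → i = 71.875°, r = 45.520°, D_min = 230.628°, rainbow angle = 50.628°.
Angular width = |51.674° − 50.628°| = 1.046°.

1.05°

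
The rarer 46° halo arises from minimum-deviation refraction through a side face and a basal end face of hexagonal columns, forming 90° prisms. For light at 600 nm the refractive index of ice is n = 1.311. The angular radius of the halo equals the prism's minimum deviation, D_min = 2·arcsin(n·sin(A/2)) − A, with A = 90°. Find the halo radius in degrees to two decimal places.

n·sin(A/2) = 1.311 × sin 45° = 1.311 × 0.7071 = 0.9270.
D_min = 2·arcsin(0.9270) − 90° = 2 × 67.974° − 90° = 45.949°.

45.95°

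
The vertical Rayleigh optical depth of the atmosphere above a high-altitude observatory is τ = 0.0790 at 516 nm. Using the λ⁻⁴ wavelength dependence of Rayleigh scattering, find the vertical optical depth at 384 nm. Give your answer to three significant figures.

τ(384 nm) = τ(516 nm) × (516/384)⁴ = 0.0790 × (1.3438)⁴ = 0.0790 × 3.2604 = 0.2576.

0.258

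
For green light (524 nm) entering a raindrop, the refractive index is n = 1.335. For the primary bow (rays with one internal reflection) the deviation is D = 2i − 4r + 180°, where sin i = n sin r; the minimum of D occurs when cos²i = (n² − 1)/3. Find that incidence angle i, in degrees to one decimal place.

59.3°

cos²i = (1.335² − 1)/3 = (1.78222 − 1)/3 = 0.26074.
cos i = 0.51063, so i = 59.294°.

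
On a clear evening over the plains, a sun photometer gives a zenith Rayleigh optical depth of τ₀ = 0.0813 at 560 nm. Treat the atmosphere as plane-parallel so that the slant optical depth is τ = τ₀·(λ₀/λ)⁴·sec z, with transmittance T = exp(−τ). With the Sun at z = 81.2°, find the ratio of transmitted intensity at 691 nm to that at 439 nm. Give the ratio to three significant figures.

3.25

Airmass: sec 81.2° = 6.5366.
τ(691 nm) = 0.0813 × (560/691)⁴ × 6.5366 = 0.0813 × 0.4314 × 6.5366 = 0.2292.
τ(439 nm) = 0.0813 × (560/439)⁴ × 6.5366 = 0.0813 × 2.6479 × 6.5366 = 1.4071.
T(691)/T(439) = exp(τ_B − τ_A) = exp(1.1779) = 3.2475.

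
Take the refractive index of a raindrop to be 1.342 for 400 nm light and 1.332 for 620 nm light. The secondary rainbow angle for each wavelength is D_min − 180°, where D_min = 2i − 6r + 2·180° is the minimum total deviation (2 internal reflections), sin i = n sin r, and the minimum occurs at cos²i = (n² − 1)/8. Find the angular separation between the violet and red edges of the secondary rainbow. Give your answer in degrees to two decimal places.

At 400 nm (n = 1.342): cos²i = 0.10012 → i = 71.554°, r = 44.981°, D_min = 233.222°, rainbow angle = 53.222°.
At 620 nm (n = 1.332): cos²i = 0.09678 → i = 71.875°, r = 45.520°, D_min = 230.628°, rainbow angle = 50.628°.
Angular width = |53.222° − 50.628°| = 2.594°.

2.59°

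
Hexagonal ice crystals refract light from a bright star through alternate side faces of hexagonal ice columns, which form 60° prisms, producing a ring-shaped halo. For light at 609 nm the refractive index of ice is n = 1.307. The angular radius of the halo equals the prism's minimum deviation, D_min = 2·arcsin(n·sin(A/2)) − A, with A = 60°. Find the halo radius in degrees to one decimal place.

21.6°

n·sin(A/2) = 1.307 × sin 30° = 1.307 × 0.5000 = 0.6535.
D_min = 2·arcsin(0.6535) − 60° = 2 × 40.806° − 60° = 21.612°.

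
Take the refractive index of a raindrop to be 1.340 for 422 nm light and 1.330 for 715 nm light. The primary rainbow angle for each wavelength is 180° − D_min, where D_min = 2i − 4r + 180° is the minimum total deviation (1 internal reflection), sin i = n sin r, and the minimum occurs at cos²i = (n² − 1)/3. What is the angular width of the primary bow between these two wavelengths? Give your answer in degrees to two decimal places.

At 422 nm (n = 1.340): cos²i = 0.26520 → i = 59.004°, r = 39.770°, D_min = 138.929°, rainbow angle = 41.071°.
At 715 nm (n = 1.330): cos²i = 0.25630 → i = 59.585°, r = 40.422°, D_min = 137.484°, rainbow angle = 42.516°.
Angular width = |41.071° − 42.516°| = 1.445°.

1.45°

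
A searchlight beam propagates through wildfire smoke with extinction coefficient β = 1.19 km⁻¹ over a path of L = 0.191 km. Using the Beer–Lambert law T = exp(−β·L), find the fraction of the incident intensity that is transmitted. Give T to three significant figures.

τ = β·L = 1.19 × 0.191 = 0.2273.
T = exp(−0.2273) = 0.7967.

0.797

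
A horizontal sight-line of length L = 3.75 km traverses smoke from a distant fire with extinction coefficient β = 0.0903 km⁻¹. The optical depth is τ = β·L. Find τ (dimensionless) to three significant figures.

τ = β·L = 0.0903 × 3.75 = 0.3386.

0.339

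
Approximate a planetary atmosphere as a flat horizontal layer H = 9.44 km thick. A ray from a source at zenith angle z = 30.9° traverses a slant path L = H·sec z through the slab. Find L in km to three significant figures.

11.0 km

sec z = 1/cos 30.9° = 1.1654.
L = 9.44 × 1.1654 = 11.001 km.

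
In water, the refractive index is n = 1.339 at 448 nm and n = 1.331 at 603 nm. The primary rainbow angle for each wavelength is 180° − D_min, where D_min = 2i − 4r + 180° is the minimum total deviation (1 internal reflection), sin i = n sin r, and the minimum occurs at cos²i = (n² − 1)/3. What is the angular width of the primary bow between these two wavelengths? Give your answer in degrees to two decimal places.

At 448 nm (n = 1.339): cos²i = 0.26431 → i = 59.062°, r = 39.834°, D_min = 138.786°, rainbow angle = 41.214°.
At 603 nm (n = 1.331): cos²i = 0.25719 → i = 59.527°, r = 40.356°, D_min = 137.630°, rainbow angle = 42.370°.
Angular width = |41.214° − 42.370°| = 1.156°.

1.16°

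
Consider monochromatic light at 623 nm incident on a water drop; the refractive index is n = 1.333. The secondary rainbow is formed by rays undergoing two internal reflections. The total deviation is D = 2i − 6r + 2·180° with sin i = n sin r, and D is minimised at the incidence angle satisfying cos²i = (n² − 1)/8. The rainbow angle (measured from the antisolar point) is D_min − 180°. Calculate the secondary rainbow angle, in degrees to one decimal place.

50.9°

cos²i = (1.77689 − 1)/8 = 0.09711; i = arccos(0.31163) = 71.843°.
sin r = sin 71.843°/1.333 = 0.71283; r = 45.466°.
D_min = 2·71.843° − 6·45.466° + 360° = 230.891°.
Rainbow angle = D_min − 180° = 50.891°.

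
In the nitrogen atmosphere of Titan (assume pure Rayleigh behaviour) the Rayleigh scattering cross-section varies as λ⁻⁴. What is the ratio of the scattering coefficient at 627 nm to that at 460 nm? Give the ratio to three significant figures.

Rayleigh scattering ∝ λ⁻⁴, so the ratio of coefficients is the inverse fourth power of the wavelength ratio.
σ(627)/σ(460) = (460/627)⁴ = (0.7337)⁴ = 0.2897.

0.290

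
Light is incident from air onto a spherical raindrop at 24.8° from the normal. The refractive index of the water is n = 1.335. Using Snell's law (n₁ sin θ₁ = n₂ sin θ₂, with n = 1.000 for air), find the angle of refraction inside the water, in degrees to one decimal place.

18.3°

Snell: sin θ_r = sin θ_i / n = sin 24.8° / 1.335 = 0.4195 / 1.335 = 0.3142.
θ_r = arcsin(0.3142) = 18.31°.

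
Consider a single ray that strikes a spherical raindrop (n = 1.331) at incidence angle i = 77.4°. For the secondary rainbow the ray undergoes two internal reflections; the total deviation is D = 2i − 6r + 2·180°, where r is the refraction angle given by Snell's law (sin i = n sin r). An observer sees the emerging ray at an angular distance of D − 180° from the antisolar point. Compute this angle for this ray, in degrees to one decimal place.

51.9°

sin r = sin 77.4° / 1.331 = 0.9759/1.331 = 0.7332; r = 47.16°.
D = 2·77.4° − 6·47.16° + 2·180° = 154.80° − 282.94° + 360° = 231.86°.
Angle from antisolar point = D − 180° = 51.86°.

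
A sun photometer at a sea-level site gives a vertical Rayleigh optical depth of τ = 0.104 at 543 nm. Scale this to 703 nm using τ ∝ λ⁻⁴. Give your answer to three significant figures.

0.0370

τ(703 nm) = τ(543 nm) × (543/703)⁴ = 0.104 × (0.7724)⁴ = 0.104 × 0.3559 = 0.0370.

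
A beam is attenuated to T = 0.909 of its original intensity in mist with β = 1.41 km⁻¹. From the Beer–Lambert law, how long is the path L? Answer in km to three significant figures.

0.0677 km

Beer–Lambert: T = exp(−βL) ⇒ L = −ln(T)/β = −ln(0.909)/1.41 = 0.0954/1.41 = 0.06767 km.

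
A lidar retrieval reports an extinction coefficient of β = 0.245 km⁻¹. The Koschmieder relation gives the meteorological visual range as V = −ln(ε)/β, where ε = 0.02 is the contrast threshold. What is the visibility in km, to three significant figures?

V = −ln(0.02) / 0.245 = 3.912 / 0.245 = 15.9674 km.

16.0 km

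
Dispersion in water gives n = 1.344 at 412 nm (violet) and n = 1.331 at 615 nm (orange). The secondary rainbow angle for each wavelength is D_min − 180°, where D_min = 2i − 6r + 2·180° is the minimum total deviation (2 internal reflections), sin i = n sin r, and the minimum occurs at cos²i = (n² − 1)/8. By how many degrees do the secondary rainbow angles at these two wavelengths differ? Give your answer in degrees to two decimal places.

3.37°

At 412 nm (n = 1.344): cos²i = 0.10079 → i = 71.490°, r = 44.874°, D_min = 233.733°, rainbow angle = 53.733°.
At 615 nm (n = 1.331): cos²i = 0.09645 → i = 71.907°, r = 45.575°, D_min = 230.365°, rainbow angle = 50.365°.
Angular width = |53.733° − 50.365°| = 3.368°.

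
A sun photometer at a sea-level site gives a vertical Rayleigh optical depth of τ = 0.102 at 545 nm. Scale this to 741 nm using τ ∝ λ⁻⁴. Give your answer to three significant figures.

τ(741 nm) = τ(545 nm) × (545/741)⁴ = 0.102 × (0.7355)⁴ = 0.102 × 0.2926 = 0.0298.

0.0298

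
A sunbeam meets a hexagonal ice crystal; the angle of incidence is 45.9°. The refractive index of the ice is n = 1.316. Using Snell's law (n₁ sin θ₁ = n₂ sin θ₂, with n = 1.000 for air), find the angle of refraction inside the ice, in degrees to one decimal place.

Snell: sin θ_r = sin θ_i / n = sin 45.9° / 1.316 = 0.7181 / 1.316 = 0.5457.
θ_r = arcsin(0.5457) = 33.07°.

33.1°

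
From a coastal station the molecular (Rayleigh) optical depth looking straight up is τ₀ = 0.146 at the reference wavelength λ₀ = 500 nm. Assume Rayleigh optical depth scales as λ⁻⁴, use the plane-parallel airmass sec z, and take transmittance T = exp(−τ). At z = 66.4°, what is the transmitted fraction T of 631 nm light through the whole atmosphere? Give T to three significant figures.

sec 66.4° = 2.4978.
τ = 0.146 × (500/631)⁴ × 2.4978 = 0.146 × 0.3942 × 2.4978 = 0.1438.
T = exp(−0.1438) = 0.8661.

0.866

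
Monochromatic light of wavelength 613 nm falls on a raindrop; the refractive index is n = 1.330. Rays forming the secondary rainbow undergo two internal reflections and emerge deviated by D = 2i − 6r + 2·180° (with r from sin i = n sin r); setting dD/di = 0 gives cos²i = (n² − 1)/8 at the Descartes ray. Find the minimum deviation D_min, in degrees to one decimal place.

230.1°

cos²i = (1.76890 − 1)/8 = 0.09611; i = arccos(0.31002) = 71.940°.
sin r = sin 71.940°/1.330 = 0.71483; r = 45.630°.
D_min = 2·71.940° − 6·45.630° + 360° = 230.101°.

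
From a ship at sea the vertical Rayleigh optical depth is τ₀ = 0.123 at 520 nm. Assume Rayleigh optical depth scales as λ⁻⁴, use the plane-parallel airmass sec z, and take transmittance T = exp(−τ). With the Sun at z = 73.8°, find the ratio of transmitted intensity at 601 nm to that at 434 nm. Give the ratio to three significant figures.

Airmass: sec 73.8° = 3.5843.
τ(601 nm) = 0.123 × (520/601)⁴ × 3.5843 = 0.123 × 0.5604 × 3.5843 = 0.2471.
τ(434 nm) = 0.123 × (520/434)⁴ × 3.5843 = 0.123 × 2.0609 × 3.5843 = 0.9086.
T(601)/T(434) = exp(τ_B − τ_A) = exp(0.6615) = 1.9377.

1.94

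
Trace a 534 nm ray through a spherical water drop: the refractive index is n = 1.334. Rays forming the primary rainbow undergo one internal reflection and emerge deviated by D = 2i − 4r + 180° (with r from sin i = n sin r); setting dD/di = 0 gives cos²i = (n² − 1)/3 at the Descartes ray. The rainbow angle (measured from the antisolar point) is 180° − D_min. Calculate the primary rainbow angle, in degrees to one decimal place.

cos²i = (1.77956 − 1)/3 = 0.25985; i = arccos(0.50976) = 59.352°.
sin r = sin 59.352°/1.334 = 0.64492; r = 40.159°.
D_min = 2·59.352° − 4·40.159° + 180° = 138.067°.
Rainbow angle = 180° − D_min = 41.933°.

41.9°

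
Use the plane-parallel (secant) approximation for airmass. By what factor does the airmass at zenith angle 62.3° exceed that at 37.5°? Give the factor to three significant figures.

1.71

X(62.3°)/X(37.5°) = sec 62.3° / sec 37.5° = cos 37.5° / cos 62.3° = 0.7934/0.4648 = 1.7067.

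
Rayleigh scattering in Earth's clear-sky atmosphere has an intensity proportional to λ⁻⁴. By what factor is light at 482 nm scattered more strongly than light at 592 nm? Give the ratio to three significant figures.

Rayleigh scattering ∝ λ⁻⁴, so the ratio of coefficients is the inverse fourth power of the wavelength ratio.
σ(482)/σ(592) = (592/482)⁴ = (1.2282)⁴ = 2.276.

2.28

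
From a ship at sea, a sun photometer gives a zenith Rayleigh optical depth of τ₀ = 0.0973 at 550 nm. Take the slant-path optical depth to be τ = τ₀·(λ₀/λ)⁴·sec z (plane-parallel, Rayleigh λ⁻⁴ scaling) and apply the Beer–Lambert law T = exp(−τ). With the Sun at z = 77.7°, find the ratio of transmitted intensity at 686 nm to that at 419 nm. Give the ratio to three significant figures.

3.21

Airmass: sec 77.7° = 4.6942.
τ(686 nm) = 0.0973 × (550/686)⁴ × 4.6942 = 0.0973 × 0.4132 × 4.6942 = 0.1887.
τ(419 nm) = 0.0973 × (550/419)⁴ × 4.6942 = 0.0973 × 2.9689 × 4.6942 = 1.3560.
T(686)/T(419) = exp(τ_B − τ_A) = exp(1.1673) = 3.2133.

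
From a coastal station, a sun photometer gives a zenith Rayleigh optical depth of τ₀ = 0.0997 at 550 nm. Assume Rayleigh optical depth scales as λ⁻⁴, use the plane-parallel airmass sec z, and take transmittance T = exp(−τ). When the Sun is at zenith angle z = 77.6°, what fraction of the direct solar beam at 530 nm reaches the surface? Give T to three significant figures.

sec 77.6° = 4.6569.
τ = 0.0997 × (550/530)⁴ × 4.6569 = 0.0997 × 1.1597 × 4.6569 = 0.5384.
T = exp(−0.5384) = 0.5837.

0.584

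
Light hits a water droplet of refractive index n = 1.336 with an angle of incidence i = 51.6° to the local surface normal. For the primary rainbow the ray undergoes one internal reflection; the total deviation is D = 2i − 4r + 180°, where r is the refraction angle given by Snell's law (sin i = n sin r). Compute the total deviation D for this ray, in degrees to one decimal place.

139.5°

sin r = sin 51.6° / 1.336 = 0.7837/1.336 = 0.5866; r = 35.92°.
D = 2·51.6° − 4·35.92° + 180° = 103.20° − 143.66° + 180° = 139.54°.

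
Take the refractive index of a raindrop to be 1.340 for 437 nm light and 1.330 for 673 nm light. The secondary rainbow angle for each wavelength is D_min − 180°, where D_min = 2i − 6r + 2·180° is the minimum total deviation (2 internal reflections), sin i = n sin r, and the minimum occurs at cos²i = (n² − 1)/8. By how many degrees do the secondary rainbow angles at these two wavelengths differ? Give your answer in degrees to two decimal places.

At 437 nm (n = 1.340): cos²i = 0.09945 → i = 71.618°, r = 45.088°, D_min = 232.709°, rainbow angle = 52.709°.
At 673 nm (n = 1.330): cos²i = 0.09611 → i = 71.940°, r = 45.630°, D_min = 230.101°, rainbow angle = 50.101°.
Angular width = |52.709° − 50.101°| = 2.608°.

2.61°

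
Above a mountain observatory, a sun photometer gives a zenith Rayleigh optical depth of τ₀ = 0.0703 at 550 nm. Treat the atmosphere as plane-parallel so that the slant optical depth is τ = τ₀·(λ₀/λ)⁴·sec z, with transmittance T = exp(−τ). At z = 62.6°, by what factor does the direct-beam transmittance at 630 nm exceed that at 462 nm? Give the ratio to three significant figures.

Airmass: sec 62.6° = 2.1730.
τ(630 nm) = 0.0703 × (550/630)⁴ × 2.1730 = 0.0703 × 0.5809 × 2.1730 = 0.0887.
τ(462 nm) = 0.0703 × (550/462)⁴ × 2.1730 = 0.0703 × 2.0086 × 2.1730 = 0.3068.
T(630)/T(462) = exp(τ_B − τ_A) = exp(0.2181) = 1.2437.

1.24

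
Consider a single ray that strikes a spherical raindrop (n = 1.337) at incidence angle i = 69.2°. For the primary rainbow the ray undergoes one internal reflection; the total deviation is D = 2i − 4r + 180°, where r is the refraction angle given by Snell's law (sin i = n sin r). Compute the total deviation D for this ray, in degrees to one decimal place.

140.9°

sin r = sin 69.2° / 1.337 = 0.9348/1.337 = 0.6992; r = 44.36°.
D = 2·69.2° − 4·44.36° + 180° = 138.40° − 177.45° + 180° = 140.95°.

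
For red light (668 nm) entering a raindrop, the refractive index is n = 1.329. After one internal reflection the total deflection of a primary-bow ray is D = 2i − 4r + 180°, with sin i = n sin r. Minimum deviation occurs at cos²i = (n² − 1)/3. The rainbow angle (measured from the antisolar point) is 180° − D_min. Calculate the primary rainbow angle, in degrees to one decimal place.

42.7°

cos²i = (1.76624 − 1)/3 = 0.25541; i = arccos(0.50538) = 59.643°.
sin r = sin 59.643°/1.329 = 0.64928; r = 40.487°.
D_min = 2·59.643° − 4·40.487° + 180° = 137.337°.
Rainbow angle = 180° − D_min = 42.663°.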